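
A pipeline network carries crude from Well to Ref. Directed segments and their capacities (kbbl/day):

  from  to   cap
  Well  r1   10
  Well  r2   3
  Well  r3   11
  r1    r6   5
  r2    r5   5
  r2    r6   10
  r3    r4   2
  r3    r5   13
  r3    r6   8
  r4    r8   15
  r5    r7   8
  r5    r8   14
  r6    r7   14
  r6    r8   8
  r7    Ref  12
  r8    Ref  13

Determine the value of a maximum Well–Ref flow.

19

Augment Well→r1→r6→r7→Ref: bottleneck 5, flow now 5.
Augment Well→r2→r5→r7→Ref: bottleneck 3, flow now 8.
Augment Well→r3→r4→r8→Ref: bottleneck 2, flow now 10.
Augment Well→r3→r5→r7→Ref: bottleneck 4, flow now 14.
Augment Well→r3→r5→r8→Ref: bottleneck 5, flow now 19.
No augmenting path remains; maximum flow = 19.
In the residual graph, reachable from Well: {Well, r1}.
Min-cut edges: Well→r2 (3), Well→r3 (11), r1→r6 (5); capacity 3 + 11 + 5 = 19.
This cut is saturated, so no flow can exceed 19.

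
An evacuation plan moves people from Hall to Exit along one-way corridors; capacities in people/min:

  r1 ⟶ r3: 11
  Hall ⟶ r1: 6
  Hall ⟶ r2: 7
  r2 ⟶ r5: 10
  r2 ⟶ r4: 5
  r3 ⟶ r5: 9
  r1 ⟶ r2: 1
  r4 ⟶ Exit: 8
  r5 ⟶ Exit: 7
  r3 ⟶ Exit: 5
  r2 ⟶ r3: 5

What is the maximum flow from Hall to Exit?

Augment Hall→r1→r3→Exit: bottleneck 5, flow now 5.
Augment Hall→r2→r4→Exit: bottleneck 5, flow now 10.
Augment Hall→r2→r5→Exit: bottleneck 2, flow now 12.
Augment Hall→r1→r2→r5→Exit: bottleneck 1, flow now 13.
No augmenting path remains; maximum flow = 13.
In the residual graph, reachable from Hall: {Hall}.
Min-cut edges: Hall→r1 (6), Hall→r2 (7); capacity 6 + 7 = 13.
This cut is saturated, so no flow can exceed 13.

13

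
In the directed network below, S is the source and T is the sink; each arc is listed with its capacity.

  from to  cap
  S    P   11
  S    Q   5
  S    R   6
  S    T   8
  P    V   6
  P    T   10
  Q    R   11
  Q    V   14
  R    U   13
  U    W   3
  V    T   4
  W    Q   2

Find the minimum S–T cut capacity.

Augment S→T: bottleneck 8, flow now 8.
Augment S→P→T: bottleneck 10, flow now 18.
Augment S→P→V→T: bottleneck 1, flow now 19.
Augment S→Q→V→T: bottleneck 3, flow now 22.
No augmenting path remains; maximum flow = 22.
By max-flow min-cut, the minimum cut capacity equals the max flow.
In the residual graph, reachable from S: {S, P, Q, R, U, V, W}.
Min-cut edges: S→T (8), P→T (10), V→T (4); capacity 8 + 10 + 4 = 22.

22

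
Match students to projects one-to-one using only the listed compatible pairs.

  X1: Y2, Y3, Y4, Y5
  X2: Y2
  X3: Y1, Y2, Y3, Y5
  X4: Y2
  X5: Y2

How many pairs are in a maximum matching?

3

Unit-capacity flow: source→left, listed edges, right→sink; max matching = max flow.
Augmenting path X1→Y2 (+1); matched 1.
Augmenting path X3→Y1 (+1); matched 2.
Augmenting path X2→Y2→X1→Y3 (+1); matched 3.
No augmenting path remains; maximum matching = 3.
König certificate: {X1, X3, Y2} is a vertex cover of size 3 (every listed pair touches it), so no matching can be larger.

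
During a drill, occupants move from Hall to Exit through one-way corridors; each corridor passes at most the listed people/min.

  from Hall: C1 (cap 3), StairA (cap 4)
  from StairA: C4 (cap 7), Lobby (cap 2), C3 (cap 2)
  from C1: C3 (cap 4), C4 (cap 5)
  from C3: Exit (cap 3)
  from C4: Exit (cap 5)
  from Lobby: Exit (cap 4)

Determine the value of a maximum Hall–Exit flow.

7

Augment Hall→StairA→C3→Exit: bottleneck 2, flow now 2.
Augment Hall→StairA→C4→Exit: bottleneck 2, flow now 4.
Augment Hall→C1→C3→Exit: bottleneck 1, flow now 5.
Augment Hall→C1→C4→Exit: bottleneck 2, flow now 7.
No augmenting path remains; maximum flow = 7.
In the residual graph, reachable from Hall: {Hall}.
Min-cut edges: Hall→StairA (4), Hall→C1 (3); capacity 4 + 3 = 7.
This cut is saturated, so no flow can exceed 7.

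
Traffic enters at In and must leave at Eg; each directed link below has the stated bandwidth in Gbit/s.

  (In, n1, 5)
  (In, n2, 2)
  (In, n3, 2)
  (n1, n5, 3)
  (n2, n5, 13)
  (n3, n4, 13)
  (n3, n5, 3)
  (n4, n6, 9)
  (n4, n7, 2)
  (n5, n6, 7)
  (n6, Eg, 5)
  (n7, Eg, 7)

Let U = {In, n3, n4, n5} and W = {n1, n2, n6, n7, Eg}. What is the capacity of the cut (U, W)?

Edges leaving {In, n3, n4, n5}: In→n1 (5), In→n2 (2), n4→n6 (9), n4→n7 (2), n5→n6 (7).
Cut capacity = 5 + 2 + 9 + 2 + 7 = 25.

25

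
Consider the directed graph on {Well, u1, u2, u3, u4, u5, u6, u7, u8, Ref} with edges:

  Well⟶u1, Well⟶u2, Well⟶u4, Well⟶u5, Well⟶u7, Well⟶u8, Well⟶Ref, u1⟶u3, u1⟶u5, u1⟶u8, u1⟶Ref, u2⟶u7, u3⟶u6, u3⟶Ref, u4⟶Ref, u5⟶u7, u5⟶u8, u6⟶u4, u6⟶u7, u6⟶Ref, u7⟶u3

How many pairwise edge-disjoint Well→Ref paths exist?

4

Assign every edge capacity 1; by Menger, the answer equals the max flow.
Path Well→Ref (+1); total 1.
Path Well→u1→Ref (+1); total 2.
Path Well→u4→Ref (+1); total 3.
Path Well→u7→u3→Ref (+1); total 4.
No residual Well→Ref path; max flow = 4.
Certifying cut of size 4: {Well→Ref, Well→u1, Well→u4, u7→u3}.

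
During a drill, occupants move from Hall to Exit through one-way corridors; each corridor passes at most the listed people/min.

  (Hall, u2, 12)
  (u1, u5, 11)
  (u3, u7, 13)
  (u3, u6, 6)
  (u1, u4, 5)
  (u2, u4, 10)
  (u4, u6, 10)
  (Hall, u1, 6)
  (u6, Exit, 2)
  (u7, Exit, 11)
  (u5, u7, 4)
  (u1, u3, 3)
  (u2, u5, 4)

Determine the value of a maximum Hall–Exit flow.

9

Augment Hall→u1→u3→u6→Exit: bottleneck 2, flow now 2.
Augment Hall→u1→u3→u7→Exit: bottleneck 1, flow now 3.
Augment Hall→u1→u5→u7→Exit: bottleneck 3, flow now 6.
Augment Hall→u2→u5→u7→Exit: bottleneck 1, flow now 7.
Augment Hall→u2→u4→u6→u3→u7→Exit: bottleneck 2, flow now 9. (uses reverse residual edge)
No augmenting path remains; maximum flow = 9.
In the residual graph, reachable from Hall: {Hall, u1, u2, u4, u5, u6}.
Min-cut edges: u1→u3 (3), u5→u7 (4), u6→Exit (2); capacity 3 + 4 + 2 = 9.
This cut is saturated, so no flow can exceed 9.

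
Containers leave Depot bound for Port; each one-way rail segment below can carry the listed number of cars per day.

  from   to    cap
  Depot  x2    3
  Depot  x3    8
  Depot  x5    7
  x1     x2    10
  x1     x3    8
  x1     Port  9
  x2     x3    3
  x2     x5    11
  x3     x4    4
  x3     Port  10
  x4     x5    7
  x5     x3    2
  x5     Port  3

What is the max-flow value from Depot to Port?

Augment Depot→x3→Port: bottleneck 8, flow now 8.
Augment Depot→x5→Port: bottleneck 3, flow now 11.
Augment Depot→x2→x3→Port: bottleneck 2, flow now 13.
No augmenting path remains; maximum flow = 13.
In the residual graph, reachable from Depot: {Depot, x2, x3, x4, x5}.
Min-cut edges: x3→Port (10), x5→Port (3); capacity 10 + 3 = 13.
This cut is saturated, so no flow can exceed 13.

13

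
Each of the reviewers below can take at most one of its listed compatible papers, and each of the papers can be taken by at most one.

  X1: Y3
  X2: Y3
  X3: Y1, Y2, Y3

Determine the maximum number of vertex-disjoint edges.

2

Unit-capacity flow: source→left, listed edges, right→sink; max matching = max flow.
Augmenting path X1→Y3 (+1); matched 1.
Augmenting path X3→Y1 (+1); matched 2.
No augmenting path remains; maximum matching = 2.
König certificate: {X3, Y3} is a vertex cover of size 2 (every listed pair touches it), so no matching can be larger.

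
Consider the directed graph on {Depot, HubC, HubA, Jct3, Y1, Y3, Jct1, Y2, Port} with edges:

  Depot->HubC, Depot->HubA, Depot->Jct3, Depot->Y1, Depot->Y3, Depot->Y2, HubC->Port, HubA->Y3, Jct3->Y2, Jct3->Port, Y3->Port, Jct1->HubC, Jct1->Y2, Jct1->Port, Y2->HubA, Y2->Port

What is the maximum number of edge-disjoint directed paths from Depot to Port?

4

Assign every edge capacity 1; by Menger, the answer equals the max flow.
Path Depot→HubC→Port (+1); total 1.
Path Depot→Jct3→Port (+1); total 2.
Path Depot→Y3→Port (+1); total 3.
Path Depot→Y2→Port (+1); total 4.
No residual Depot→Port path; max flow = 4.
Certifying cut of size 4: {Depot→HubC, Depot→Jct3, Depot→Y2, Y3→Port}.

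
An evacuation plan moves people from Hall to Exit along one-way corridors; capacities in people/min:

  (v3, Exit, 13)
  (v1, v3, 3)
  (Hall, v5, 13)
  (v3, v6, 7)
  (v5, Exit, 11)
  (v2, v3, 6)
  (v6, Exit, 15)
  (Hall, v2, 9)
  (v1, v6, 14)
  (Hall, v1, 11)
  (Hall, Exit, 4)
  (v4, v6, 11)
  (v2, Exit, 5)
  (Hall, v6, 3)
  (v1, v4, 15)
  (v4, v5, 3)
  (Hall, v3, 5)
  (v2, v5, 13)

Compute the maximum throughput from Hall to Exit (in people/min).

43

Augment Hall→Exit: bottleneck 4, flow now 4.
Augment Hall→v2→Exit: bottleneck 5, flow now 9.
Augment Hall→v3→Exit: bottleneck 5, flow now 14.
Augment Hall→v5→Exit: bottleneck 11, flow now 25.
Augment Hall→v6→Exit: bottleneck 3, flow now 28.
Augment Hall→v1→v3→Exit: bottleneck 3, flow now 31.
Augment Hall→v1→v6→Exit: bottleneck 8, flow now 39.
Augment Hall→v2→v3→Exit: bottleneck 4, flow now 43.
No augmenting path remains; maximum flow = 43.
In the residual graph, reachable from Hall: {Hall, v5}.
Min-cut edges: Hall→v1 (11), Hall→v2 (9), Hall→v3 (5), Hall→v6 (3), Hall→Exit (4), v5→Exit (11); capacity 11 + 9 + 5 + 3 + 4 + 11 = 43.
This cut is saturated, so no flow can exceed 43.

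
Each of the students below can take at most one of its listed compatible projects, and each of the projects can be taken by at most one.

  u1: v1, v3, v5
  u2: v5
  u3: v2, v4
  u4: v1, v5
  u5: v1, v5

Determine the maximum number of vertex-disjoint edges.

4

Unit-capacity flow: source→left, listed edges, right→sink; max matching = max flow.
Augmenting path u1→v1 (+1); matched 1.
Augmenting path u2→v5 (+1); matched 2.
Augmenting path u3→v2 (+1); matched 3.
Augmenting path u4→v1→u1→v3 (+1); matched 4.
No augmenting path remains; maximum matching = 4.
König certificate: {u1, u3, v1, v5} is a vertex cover of size 4 (every listed pair touches it), so no matching can be larger.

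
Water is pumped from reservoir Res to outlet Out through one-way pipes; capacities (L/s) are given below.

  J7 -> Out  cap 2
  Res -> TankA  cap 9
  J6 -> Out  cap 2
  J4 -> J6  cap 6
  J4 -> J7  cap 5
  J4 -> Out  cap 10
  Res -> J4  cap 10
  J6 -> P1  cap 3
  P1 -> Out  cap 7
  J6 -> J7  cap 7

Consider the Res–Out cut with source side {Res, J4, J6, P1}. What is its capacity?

40

Edges leaving {Res, J4, J6, P1}: Res→TankA (9), J4→J7 (5), J4→Out (10), J6→J7 (7), J6→Out (2), P1→Out (7).
Cut capacity = 9 + 5 + 10 + 7 + 2 + 7 = 40.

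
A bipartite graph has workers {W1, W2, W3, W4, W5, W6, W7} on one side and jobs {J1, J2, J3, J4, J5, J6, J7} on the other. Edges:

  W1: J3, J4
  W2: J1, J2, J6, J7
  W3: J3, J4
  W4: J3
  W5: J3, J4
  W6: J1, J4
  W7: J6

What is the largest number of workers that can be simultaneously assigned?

5

Unit-capacity flow: source→left, listed edges, right→sink; max matching = max flow.
Augmenting path W1→J3 (+1); matched 1.
Augmenting path W2→J1 (+1); matched 2.
Augmenting path W3→J4 (+1); matched 3.
Augmenting path W7→J6 (+1); matched 4.
Augmenting path W6→J1→W2→J2 (+1); matched 5.
No augmenting path remains; maximum matching = 5.
König certificate: {W2, W6, W7, J3, J4} is a vertex cover of size 5 (every listed pair touches it), so no matching can be larger.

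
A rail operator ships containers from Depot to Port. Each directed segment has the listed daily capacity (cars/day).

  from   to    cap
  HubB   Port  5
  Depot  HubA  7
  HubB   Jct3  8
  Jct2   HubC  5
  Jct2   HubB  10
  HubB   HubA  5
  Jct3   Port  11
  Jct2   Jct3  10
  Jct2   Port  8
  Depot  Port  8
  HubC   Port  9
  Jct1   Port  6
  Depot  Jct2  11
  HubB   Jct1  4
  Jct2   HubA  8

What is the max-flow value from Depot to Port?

19

Augment Depot→Port: bottleneck 8, flow now 8.
Augment Depot→Jct2→Port: bottleneck 8, flow now 16.
Augment Depot→Jct2→HubB→Port: bottleneck 3, flow now 19.
No augmenting path remains; maximum flow = 19.
In the residual graph, reachable from Depot: {Depot, HubA}.
Min-cut edges: Depot→Jct2 (11), Depot→Port (8); capacity 11 + 8 = 19.
This cut is saturated, so no flow can exceed 19.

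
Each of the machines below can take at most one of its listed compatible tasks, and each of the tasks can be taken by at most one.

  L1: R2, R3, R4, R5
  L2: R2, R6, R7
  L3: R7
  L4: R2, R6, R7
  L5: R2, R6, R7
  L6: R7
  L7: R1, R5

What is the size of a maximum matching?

5

Unit-capacity flow: source→left, listed edges, right→sink; max matching = max flow.
Augmenting path L1→R2 (+1); matched 1.
Augmenting path L2→R6 (+1); matched 2.
Augmenting path L3→R7 (+1); matched 3.
Augmenting path L7→R1 (+1); matched 4.
Augmenting path L4→R2→L1→R3 (+1); matched 5.
No augmenting path remains; maximum matching = 5.
König certificate: {L1, L7, R2, R6, R7} is a vertex cover of size 5 (every listed pair touches it), so no matching can be larger.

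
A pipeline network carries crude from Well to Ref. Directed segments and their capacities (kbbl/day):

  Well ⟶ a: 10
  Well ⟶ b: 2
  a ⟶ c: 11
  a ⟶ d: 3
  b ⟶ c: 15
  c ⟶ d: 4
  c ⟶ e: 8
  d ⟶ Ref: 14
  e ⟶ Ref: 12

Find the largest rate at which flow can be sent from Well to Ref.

12

Augment Well→a→d→Ref: bottleneck 3, flow now 3.
Augment Well→a→c→d→Ref: bottleneck 4, flow now 7.
Augment Well→a→c→e→Ref: bottleneck 3, flow now 10.
Augment Well→b→c→e→Ref: bottleneck 2, flow now 12.
No augmenting path remains; maximum flow = 12.
In the residual graph, reachable from Well: {Well}.
Min-cut edges: Well→a (10), Well→b (2); capacity 10 + 2 = 12.
This cut is saturated, so no flow can exceed 12.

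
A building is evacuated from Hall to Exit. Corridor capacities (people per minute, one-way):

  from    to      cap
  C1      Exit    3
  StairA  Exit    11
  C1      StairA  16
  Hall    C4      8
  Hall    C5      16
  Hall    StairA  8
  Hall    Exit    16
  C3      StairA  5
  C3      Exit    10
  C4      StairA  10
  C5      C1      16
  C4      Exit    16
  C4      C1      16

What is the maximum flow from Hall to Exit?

Augment Hall→Exit: bottleneck 16, flow now 16.
Augment Hall→C4→Exit: bottleneck 8, flow now 24.
Augment Hall→StairA→Exit: bottleneck 8, flow now 32.
Augment Hall→C5→C1→Exit: bottleneck 3, flow now 35.
Augment Hall→C5→C1→StairA→Exit: bottleneck 3, flow now 38.
No augmenting path remains; maximum flow = 38.
In the residual graph, reachable from Hall: {Hall, C5, C1, StairA}.
Min-cut edges: Hall→C4 (8), Hall→Exit (16), C1→Exit (3), StairA→Exit (11); capacity 8 + 16 + 3 + 11 = 38.
This cut is saturated, so no flow can exceed 38.

38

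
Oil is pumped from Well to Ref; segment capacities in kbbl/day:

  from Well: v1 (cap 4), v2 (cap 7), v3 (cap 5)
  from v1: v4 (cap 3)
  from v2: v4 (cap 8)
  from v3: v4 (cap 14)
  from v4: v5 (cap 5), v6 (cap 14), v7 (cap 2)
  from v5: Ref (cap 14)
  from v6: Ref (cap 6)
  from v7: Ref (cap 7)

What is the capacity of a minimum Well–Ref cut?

Augment Well→v1→v4→v5→Ref: bottleneck 3, flow now 3.
Augment Well→v2→v4→v5→Ref: bottleneck 2, flow now 5.
Augment Well→v2→v4→v6→Ref: bottleneck 5, flow now 10.
Augment Well→v3→v4→v6→Ref: bottleneck 1, flow now 11.
Augment Well→v3→v4→v7→Ref: bottleneck 2, flow now 13.
No augmenting path remains; maximum flow = 13.
By max-flow min-cut, the minimum cut capacity equals the max flow.
In the residual graph, reachable from Well: {Well, v1, v2, v3, v4, v6}.
Min-cut edges: v4→v5 (5), v4→v7 (2), v6→Ref (6); capacity 5 + 2 + 6 = 13.

13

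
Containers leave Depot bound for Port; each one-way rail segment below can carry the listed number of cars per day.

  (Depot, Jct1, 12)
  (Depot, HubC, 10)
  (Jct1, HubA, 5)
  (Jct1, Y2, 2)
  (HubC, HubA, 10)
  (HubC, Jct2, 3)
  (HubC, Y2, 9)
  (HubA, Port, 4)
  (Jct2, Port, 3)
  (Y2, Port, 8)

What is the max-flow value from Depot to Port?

15

Augment Depot→Jct1→HubA→Port: bottleneck 4, flow now 4.
Augment Depot→Jct1→Y2→Port: bottleneck 2, flow now 6.
Augment Depot→HubC→Jct2→Port: bottleneck 3, flow now 9.
Augment Depot→HubC→Y2→Port: bottleneck 6, flow now 15.
No augmenting path remains; maximum flow = 15.
In the residual graph, reachable from Depot: {Depot, Jct1, HubC, HubA, Y2}.
Min-cut edges: HubC→Jct2 (3), HubA→Port (4), Y2→Port (8); capacity 3 + 4 + 8 = 15.
This cut is saturated, so no flow can exceed 15.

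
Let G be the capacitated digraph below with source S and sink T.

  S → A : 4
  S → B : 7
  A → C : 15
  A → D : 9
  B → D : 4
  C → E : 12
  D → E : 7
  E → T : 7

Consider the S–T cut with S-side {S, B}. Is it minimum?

Given cut capacity: 4 + 4 = 8.
Augment S→A→C→E→T: bottleneck 4, flow now 4.
Augment S→B→D→E→T: bottleneck 3, flow now 7.
No augmenting path remains; maximum flow = 7.
In the residual graph, reachable from S: {S, A, B, C, D, E}.
Min-cut edges: E→T (7); capacity 7 = 7.
Cut capacity 8 exceeds the max flow 7, so it is not minimum.

No — its capacity is 8, but the minimum cut has capacity 7.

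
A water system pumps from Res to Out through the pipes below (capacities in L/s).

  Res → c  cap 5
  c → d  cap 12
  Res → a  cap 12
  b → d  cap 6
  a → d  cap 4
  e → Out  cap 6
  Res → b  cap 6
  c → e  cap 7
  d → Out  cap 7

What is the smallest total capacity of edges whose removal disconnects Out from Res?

12

Augment Res→a→d→Out: bottleneck 4, flow now 4.
Augment Res→b→d→Out: bottleneck 3, flow now 7.
Augment Res→c→e→Out: bottleneck 5, flow now 12.
No augmenting path remains; maximum flow = 12.
By max-flow min-cut, the minimum cut capacity equals the max flow.
In the residual graph, reachable from Res: {Res, a, b, d}.
Min-cut edges: Res→c (5), d→Out (7); capacity 5 + 7 = 12.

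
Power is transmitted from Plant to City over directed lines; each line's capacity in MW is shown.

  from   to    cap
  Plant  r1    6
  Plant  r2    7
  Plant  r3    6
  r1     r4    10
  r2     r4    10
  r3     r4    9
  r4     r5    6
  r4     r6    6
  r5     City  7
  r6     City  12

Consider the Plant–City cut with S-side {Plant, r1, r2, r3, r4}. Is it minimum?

Given cut capacity: 6 + 6 = 12.
Augment Plant→r1→r4→r5→City: bottleneck 6, flow now 6.
Augment Plant→r2→r4→r6→City: bottleneck 6, flow now 12.
No augmenting path remains; maximum flow = 12.
Cut capacity 12 equals the max flow, so it is a minimum cut.

Yes — it is a minimum cut (capacity 12).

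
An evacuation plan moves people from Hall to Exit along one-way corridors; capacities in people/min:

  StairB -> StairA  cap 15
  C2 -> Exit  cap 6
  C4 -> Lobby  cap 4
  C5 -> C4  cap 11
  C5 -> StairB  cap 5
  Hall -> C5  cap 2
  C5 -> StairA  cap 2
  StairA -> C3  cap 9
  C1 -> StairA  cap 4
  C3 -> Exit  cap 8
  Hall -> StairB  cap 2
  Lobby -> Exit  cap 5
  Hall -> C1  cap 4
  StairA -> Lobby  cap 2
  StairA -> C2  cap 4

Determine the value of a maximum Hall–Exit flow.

Augment Hall→C5→C4→Lobby→Exit: bottleneck 2, flow now 2.
Augment Hall→StairB→StairA→C2→Exit: bottleneck 2, flow now 4.
Augment Hall→C1→StairA→C2→Exit: bottleneck 2, flow now 6.
Augment Hall→C1→StairA→C3→Exit: bottleneck 2, flow now 8.
No augmenting path remains; maximum flow = 8.
In the residual graph, reachable from Hall: {Hall}.
Min-cut edges: Hall→C5 (2), Hall→StairB (2), Hall→C1 (4); capacity 2 + 2 + 4 = 8.
This cut is saturated, so no flow can exceed 8.

8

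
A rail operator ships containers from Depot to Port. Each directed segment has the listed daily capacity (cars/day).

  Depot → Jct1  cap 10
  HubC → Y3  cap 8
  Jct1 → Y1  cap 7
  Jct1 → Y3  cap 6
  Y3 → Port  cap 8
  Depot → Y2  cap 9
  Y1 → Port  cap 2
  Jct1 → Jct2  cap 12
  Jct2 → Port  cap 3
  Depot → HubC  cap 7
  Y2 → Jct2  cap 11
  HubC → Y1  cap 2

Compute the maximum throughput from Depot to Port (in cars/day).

13

Augment Depot→Y2→Jct2→Port: bottleneck 3, flow now 3.
Augment Depot→HubC→Y3→Port: bottleneck 7, flow now 10.
Augment Depot→Jct1→Y3→Port: bottleneck 1, flow now 11.
Augment Depot→Jct1→Y1→Port: bottleneck 2, flow now 13.
No augmenting path remains; maximum flow = 13.
In the residual graph, reachable from Depot: {Depot, Y2, HubC, Jct1, Jct2, Y3, Y1}.
Min-cut edges: Jct2→Port (3), Y3→Port (8), Y1→Port (2); capacity 3 + 8 + 2 = 13.
This cut is saturated, so no flow can exceed 13.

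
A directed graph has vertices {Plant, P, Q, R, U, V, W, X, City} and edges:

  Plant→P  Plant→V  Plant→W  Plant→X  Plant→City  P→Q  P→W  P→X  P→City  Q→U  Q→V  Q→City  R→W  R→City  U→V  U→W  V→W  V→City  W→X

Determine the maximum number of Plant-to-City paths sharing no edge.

Assign every edge capacity 1; by Menger, the answer equals the max flow.
Path Plant→City (+1); total 1.
Path Plant→P→City (+1); total 2.
Path Plant→V→City (+1); total 3.
No residual Plant→City path; max flow = 3.
Certifying cut of size 3: {Plant→City, Plant→P, Plant→V}.

3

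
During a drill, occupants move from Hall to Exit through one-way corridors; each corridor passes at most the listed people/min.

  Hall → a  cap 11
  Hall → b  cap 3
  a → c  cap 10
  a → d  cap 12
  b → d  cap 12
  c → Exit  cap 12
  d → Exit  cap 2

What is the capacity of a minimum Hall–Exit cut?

Augment Hall→a→c→Exit: bottleneck 10, flow now 10.
Augment Hall→a→d→Exit: bottleneck 1, flow now 11.
Augment Hall→b→d→Exit: bottleneck 1, flow now 12.
No augmenting path remains; maximum flow = 12.
By max-flow min-cut, the minimum cut capacity equals the max flow.
In the residual graph, reachable from Hall: {Hall, a, b, d}.
Min-cut edges: a→c (10), d→Exit (2); capacity 10 + 2 = 12.

12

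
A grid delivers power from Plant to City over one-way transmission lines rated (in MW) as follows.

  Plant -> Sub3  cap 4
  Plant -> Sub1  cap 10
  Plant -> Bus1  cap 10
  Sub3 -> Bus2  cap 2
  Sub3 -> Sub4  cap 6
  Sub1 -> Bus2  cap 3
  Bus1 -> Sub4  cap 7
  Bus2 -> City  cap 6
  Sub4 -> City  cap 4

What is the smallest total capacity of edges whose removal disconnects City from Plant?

Augment Plant→Sub3→Bus2→City: bottleneck 2, flow now 2.
Augment Plant→Sub3→Sub4→City: bottleneck 2, flow now 4.
Augment Plant→Sub1→Bus2→City: bottleneck 3, flow now 7.
Augment Plant→Bus1→Sub4→City: bottleneck 2, flow now 9.
No augmenting path remains; maximum flow = 9.
By max-flow min-cut, the minimum cut capacity equals the max flow.
In the residual graph, reachable from Plant: {Plant, Sub3, Sub1, Bus1, Sub4}.
Min-cut edges: Sub3→Bus2 (2), Sub1→Bus2 (3), Sub4→City (4); capacity 2 + 3 + 4 = 9.

9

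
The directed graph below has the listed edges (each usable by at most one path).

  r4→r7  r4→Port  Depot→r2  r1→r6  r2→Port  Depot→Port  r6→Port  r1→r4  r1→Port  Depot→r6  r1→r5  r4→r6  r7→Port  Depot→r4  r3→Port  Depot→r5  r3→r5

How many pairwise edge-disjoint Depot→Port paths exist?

4

Assign every edge capacity 1; by Menger, the answer equals the max flow.
Path Depot→Port (+1); total 1.
Path Depot→r2→Port (+1); total 2.
Path Depot→r4→Port (+1); total 3.
Path Depot→r6→Port (+1); total 4.
No residual Depot→Port path; max flow = 4.
Certifying cut of size 4: {Depot→Port, Depot→r2, Depot→r4, Depot→r6}.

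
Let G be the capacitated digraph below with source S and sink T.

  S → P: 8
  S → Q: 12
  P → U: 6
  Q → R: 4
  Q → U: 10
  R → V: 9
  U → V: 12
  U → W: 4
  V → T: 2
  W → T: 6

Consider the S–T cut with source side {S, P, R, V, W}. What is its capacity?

26

Edges leaving {S, P, R, V, W}: S→Q (12), P→U (6), V→T (2), W→T (6).
Cut capacity = 12 + 6 + 2 + 6 = 26.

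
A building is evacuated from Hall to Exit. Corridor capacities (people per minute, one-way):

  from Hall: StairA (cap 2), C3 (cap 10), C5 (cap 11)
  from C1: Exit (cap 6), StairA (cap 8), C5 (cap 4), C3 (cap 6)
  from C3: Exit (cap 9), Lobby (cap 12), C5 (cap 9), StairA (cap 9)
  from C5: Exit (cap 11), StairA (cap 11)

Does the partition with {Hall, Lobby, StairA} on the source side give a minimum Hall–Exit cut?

Given cut capacity: 10 + 11 = 21.
Augment Hall→C3→Exit: bottleneck 9, flow now 9.
Augment Hall→C5→Exit: bottleneck 11, flow now 20.
No augmenting path remains; maximum flow = 20.
In the residual graph, reachable from Hall: {Hall, C3, Lobby, C5, StairA}.
Min-cut edges: C3→Exit (9), C5→Exit (11); capacity 9 + 11 = 20.
Cut capacity 21 exceeds the max flow 20, so it is not minimum.

No — its capacity is 21, but the minimum cut has capacity 20.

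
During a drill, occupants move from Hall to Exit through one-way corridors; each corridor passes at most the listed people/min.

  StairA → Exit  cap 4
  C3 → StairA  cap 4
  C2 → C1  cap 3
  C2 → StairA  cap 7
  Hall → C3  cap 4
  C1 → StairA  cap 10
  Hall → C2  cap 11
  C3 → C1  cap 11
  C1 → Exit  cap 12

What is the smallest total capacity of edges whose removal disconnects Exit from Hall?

Augment Hall→C2→StairA→Exit: bottleneck 4, flow now 4.
Augment Hall→C2→C1→Exit: bottleneck 3, flow now 7.
Augment Hall→C3→C1→Exit: bottleneck 4, flow now 11.
No augmenting path remains; maximum flow = 11.
By max-flow min-cut, the minimum cut capacity equals the max flow.
In the residual graph, reachable from Hall: {Hall, C2, StairA}.
Min-cut edges: Hall→C3 (4), C2→C1 (3), StairA→Exit (4); capacity 4 + 3 + 4 = 11.

11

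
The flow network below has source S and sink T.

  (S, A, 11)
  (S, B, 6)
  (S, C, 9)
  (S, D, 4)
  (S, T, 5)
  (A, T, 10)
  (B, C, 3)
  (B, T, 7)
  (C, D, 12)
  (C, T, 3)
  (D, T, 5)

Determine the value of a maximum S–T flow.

Augment S→T: bottleneck 5, flow now 5.
Augment S→A→T: bottleneck 10, flow now 15.
Augment S→B→T: bottleneck 6, flow now 21.
Augment S→C→T: bottleneck 3, flow now 24.
Augment S→D→T: bottleneck 4, flow now 28.
Augment S→C→D→T: bottleneck 1, flow now 29.
No augmenting path remains; maximum flow = 29.
In the residual graph, reachable from S: {S, A, C, D}.
Min-cut edges: S→B (6), S→T (5), A→T (10), C→T (3), D→T (5); capacity 6 + 5 + 10 + 3 + 5 = 29.
This cut is saturated, so no flow can exceed 29.

29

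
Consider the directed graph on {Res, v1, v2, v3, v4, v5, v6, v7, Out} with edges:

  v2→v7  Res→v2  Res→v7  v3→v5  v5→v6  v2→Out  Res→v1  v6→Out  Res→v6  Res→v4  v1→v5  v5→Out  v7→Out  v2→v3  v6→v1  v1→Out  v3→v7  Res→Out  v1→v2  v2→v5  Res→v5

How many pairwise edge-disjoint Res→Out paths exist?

6

Assign every edge capacity 1; by Menger, the answer equals the max flow.
Path Res→Out (+1); total 1.
Path Res→v1→Out (+1); total 2.
Path Res→v2→Out (+1); total 3.
Path Res→v5→Out (+1); total 4.
Path Res→v6→Out (+1); total 5.
Path Res→v7→Out (+1); total 6.
No residual Res→Out path; max flow = 6.
Certifying cut of size 6: {Res→Out, Res→v1, Res→v2, Res→v5, Res→v6, Res→v7}.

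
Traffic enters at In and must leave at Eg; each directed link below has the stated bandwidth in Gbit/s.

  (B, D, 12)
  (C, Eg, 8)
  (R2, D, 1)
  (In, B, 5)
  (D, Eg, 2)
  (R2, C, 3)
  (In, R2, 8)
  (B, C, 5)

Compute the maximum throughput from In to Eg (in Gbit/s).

Augment In→R2→C→Eg: bottleneck 3, flow now 3.
Augment In→R2→D→Eg: bottleneck 1, flow now 4.
Augment In→B→C→Eg: bottleneck 5, flow now 9.
No augmenting path remains; maximum flow = 9.
In the residual graph, reachable from In: {In, R2}.
Min-cut edges: In→B (5), R2→C (3), R2→D (1); capacity 5 + 3 + 1 = 9.
This cut is saturated, so no flow can exceed 9.

9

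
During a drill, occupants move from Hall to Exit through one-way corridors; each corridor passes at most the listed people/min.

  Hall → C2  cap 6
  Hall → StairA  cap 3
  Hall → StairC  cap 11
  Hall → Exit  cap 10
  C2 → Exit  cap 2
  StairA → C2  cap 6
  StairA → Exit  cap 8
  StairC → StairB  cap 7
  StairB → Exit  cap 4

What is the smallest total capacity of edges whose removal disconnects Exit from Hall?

Augment Hall→Exit: bottleneck 10, flow now 10.
Augment Hall→C2→Exit: bottleneck 2, flow now 12.
Augment Hall→StairA→Exit: bottleneck 3, flow now 15.
Augment Hall→StairC→StairB→Exit: bottleneck 4, flow now 19.
No augmenting path remains; maximum flow = 19.
By max-flow min-cut, the minimum cut capacity equals the max flow.
In the residual graph, reachable from Hall: {Hall, C2, StairC, StairB}.
Min-cut edges: Hall→StairA (3), Hall→Exit (10), C2→Exit (2), StairB→Exit (4); capacity 3 + 10 + 2 + 4 = 19.

19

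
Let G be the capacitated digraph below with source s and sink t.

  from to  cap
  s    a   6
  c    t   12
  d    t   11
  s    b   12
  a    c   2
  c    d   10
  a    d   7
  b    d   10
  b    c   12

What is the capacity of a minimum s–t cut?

18

Augment s→a→c→t: bottleneck 2, flow now 2.
Augment s→a→d→t: bottleneck 4, flow now 6.
Augment s→b→c→t: bottleneck 10, flow now 16.
Augment s→b→d→t: bottleneck 2, flow now 18.
No augmenting path remains; maximum flow = 18.
By max-flow min-cut, the minimum cut capacity equals the max flow.
In the residual graph, reachable from s: {s}.
Min-cut edges: s→a (6), s→b (12); capacity 6 + 12 = 18.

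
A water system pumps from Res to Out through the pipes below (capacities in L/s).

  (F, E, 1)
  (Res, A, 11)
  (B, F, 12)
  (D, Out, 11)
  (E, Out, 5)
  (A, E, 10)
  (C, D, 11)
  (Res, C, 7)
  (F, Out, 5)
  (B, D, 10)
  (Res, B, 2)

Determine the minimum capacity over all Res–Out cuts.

14

Augment Res→A→E→Out: bottleneck 5, flow now 5.
Augment Res→B→D→Out: bottleneck 2, flow now 7.
Augment Res→C→D→Out: bottleneck 7, flow now 14.
No augmenting path remains; maximum flow = 14.
By max-flow min-cut, the minimum cut capacity equals the max flow.
In the residual graph, reachable from Res: {Res, A, E}.
Min-cut edges: Res→B (2), Res→C (7), E→Out (5); capacity 2 + 7 + 5 = 14.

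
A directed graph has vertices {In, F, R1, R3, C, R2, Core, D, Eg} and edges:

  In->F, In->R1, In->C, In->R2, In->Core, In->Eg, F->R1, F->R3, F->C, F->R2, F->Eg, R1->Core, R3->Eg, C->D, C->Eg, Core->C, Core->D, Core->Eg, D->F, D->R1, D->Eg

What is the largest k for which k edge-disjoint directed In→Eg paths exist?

Assign every edge capacity 1; by Menger, the answer equals the max flow.
Path In→Eg (+1); total 1.
Path In→F→Eg (+1); total 2.
Path In→C→Eg (+1); total 3.
Path In→Core→Eg (+1); total 4.
Path In→R1→Core→D→Eg (+1); total 5.
No residual In→Eg path; max flow = 5.
Certifying cut of size 5: {In→C, In→Core, In→Eg, In→F, In→R1}.

5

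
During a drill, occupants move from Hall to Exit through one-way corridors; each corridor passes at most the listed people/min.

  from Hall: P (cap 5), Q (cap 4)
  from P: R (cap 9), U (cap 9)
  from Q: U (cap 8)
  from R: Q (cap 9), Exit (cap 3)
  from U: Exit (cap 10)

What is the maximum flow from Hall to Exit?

9

Augment Hall→P→R→Exit: bottleneck 3, flow now 3.
Augment Hall→P→U→Exit: bottleneck 2, flow now 5.
Augment Hall→Q→U→Exit: bottleneck 4, flow now 9.
No augmenting path remains; maximum flow = 9.
In the residual graph, reachable from Hall: {Hall}.
Min-cut edges: Hall→P (5), Hall→Q (4); capacity 5 + 4 = 9.
This cut is saturated, so no flow can exceed 9.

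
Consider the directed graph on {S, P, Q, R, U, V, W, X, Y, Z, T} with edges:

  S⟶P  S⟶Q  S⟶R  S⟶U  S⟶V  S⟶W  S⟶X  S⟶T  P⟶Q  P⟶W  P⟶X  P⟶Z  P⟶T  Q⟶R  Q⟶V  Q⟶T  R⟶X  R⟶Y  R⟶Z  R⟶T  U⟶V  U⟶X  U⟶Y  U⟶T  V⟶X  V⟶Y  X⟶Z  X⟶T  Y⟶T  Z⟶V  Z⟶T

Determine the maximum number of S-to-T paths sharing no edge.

Assign every edge capacity 1; by Menger, the answer equals the max flow.
Path S→T (+1); total 1.
Path S→P→T (+1); total 2.
Path S→Q→T (+1); total 3.
Path S→R→T (+1); total 4.
Path S→U→T (+1); total 5.
Path S→X→T (+1); total 6.
Path S→V→Y→T (+1); total 7.
No residual S→T path; max flow = 7.
Certifying cut of size 7: {S→P, S→Q, S→R, S→T, S→U, S→V, S→X}.

7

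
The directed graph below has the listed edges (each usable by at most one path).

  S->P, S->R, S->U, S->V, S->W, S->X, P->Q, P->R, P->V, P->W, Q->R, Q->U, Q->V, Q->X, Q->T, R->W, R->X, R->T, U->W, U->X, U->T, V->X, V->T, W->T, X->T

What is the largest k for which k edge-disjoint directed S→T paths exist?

6

Assign every edge capacity 1; by Menger, the answer equals the max flow.
Path S→R→T (+1); total 1.
Path S→U→T (+1); total 2.
Path S→V→T (+1); total 3.
Path S→W→T (+1); total 4.
Path S→X→T (+1); total 5.
Path S→P→Q→T (+1); total 6.
No residual S→T path; max flow = 6.
Certifying cut of size 6: {S→P, S→R, S→U, S→V, S→W, S→X}.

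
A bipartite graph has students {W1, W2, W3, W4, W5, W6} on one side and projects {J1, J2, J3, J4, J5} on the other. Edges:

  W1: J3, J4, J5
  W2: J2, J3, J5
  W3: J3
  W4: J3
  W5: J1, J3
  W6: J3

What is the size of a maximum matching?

4

Unit-capacity flow: source→left, listed edges, right→sink; max matching = max flow.
Augmenting path W1→J3 (+1); matched 1.
Augmenting path W2→J2 (+1); matched 2.
Augmenting path W5→J1 (+1); matched 3.
Augmenting path W3→J3→W1→J4 (+1); matched 4.
No augmenting path remains; maximum matching = 4.
König certificate: {W1, W2, W5, J3} is a vertex cover of size 4 (every listed pair touches it), so no matching can be larger.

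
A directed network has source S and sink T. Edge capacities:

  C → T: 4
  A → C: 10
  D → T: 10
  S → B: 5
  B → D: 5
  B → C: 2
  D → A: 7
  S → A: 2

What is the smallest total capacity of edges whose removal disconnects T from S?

7

Augment S→A→C→T: bottleneck 2, flow now 2.
Augment S→B→C→T: bottleneck 2, flow now 4.
Augment S→B→D→T: bottleneck 3, flow now 7.
No augmenting path remains; maximum flow = 7.
By max-flow min-cut, the minimum cut capacity equals the max flow.
In the residual graph, reachable from S: {S}.
Min-cut edges: S→A (2), S→B (5); capacity 2 + 5 = 7.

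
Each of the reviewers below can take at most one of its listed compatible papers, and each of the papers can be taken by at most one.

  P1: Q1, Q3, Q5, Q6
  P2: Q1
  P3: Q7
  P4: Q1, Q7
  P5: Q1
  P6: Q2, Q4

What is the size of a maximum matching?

Unit-capacity flow: source→left, listed edges, right→sink; max matching = max flow.
Augmenting path P1→Q1 (+1); matched 1.
Augmenting path P3→Q7 (+1); matched 2.
Augmenting path P6→Q2 (+1); matched 3.
Augmenting path P2→Q1→P1→Q3 (+1); matched 4.
No augmenting path remains; maximum matching = 4.
König certificate: {P1, P6, Q1, Q7} is a vertex cover of size 4 (every listed pair touches it), so no matching can be larger.

4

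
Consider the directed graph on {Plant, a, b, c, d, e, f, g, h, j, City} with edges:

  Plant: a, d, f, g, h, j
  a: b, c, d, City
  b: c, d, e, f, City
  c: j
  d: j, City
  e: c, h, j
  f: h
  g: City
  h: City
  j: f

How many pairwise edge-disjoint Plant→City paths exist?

Assign every edge capacity 1; by Menger, the answer equals the max flow.
Path Plant→a→City (+1); total 1.
Path Plant→d→City (+1); total 2.
Path Plant→g→City (+1); total 3.
Path Plant→h→City (+1); total 4.
No residual Plant→City path; max flow = 4.
Certifying cut of size 4: {Plant→a, Plant→d, Plant→g, h→City}.

4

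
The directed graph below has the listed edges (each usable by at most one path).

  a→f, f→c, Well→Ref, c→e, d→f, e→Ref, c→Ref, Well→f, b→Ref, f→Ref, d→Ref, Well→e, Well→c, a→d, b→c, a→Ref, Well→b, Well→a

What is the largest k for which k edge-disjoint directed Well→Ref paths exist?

6

Assign every edge capacity 1; by Menger, the answer equals the max flow.
Path Well→Ref (+1); total 1.
Path Well→a→Ref (+1); total 2.
Path Well→b→Ref (+1); total 3.
Path Well→c→Ref (+1); total 4.
Path Well→e→Ref (+1); total 5.
Path Well→f→Ref (+1); total 6.
No residual Well→Ref path; max flow = 6.
Certifying cut of size 6: {Well→Ref, Well→a, Well→b, Well→c, Well→e, Well→f}.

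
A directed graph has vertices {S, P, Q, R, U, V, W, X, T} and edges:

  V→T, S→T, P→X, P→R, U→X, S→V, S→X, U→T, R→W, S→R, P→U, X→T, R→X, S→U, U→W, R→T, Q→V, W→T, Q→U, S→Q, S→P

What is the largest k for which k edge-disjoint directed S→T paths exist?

6

Assign every edge capacity 1; by Menger, the answer equals the max flow.
Path S→T (+1); total 1.
Path S→R→T (+1); total 2.
Path S→U→T (+1); total 3.
Path S→V→T (+1); total 4.
Path S→X→T (+1); total 5.
Path S→P→R→W→T (+1); total 6.
No residual S→T path; max flow = 6.
Certifying cut of size 6: {R→T, S→T, U→T, V→T, W→T, X→T}.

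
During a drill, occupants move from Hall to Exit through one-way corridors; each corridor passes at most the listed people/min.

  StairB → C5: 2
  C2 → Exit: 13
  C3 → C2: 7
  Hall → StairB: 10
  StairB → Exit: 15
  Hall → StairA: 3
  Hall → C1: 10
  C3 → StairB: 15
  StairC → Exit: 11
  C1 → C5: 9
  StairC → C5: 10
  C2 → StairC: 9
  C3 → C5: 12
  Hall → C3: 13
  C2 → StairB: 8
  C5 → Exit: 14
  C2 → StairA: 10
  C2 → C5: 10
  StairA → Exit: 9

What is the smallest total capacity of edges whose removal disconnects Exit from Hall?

Augment Hall→StairB→Exit: bottleneck 10, flow now 10.
Augment Hall→StairA→Exit: bottleneck 3, flow now 13.
Augment Hall→C3→C2→Exit: bottleneck 7, flow now 20.
Augment Hall→C3→StairB→Exit: bottleneck 5, flow now 25.
Augment Hall→C3→C5→Exit: bottleneck 1, flow now 26.
Augment Hall→C1→C5→Exit: bottleneck 9, flow now 35.
No augmenting path remains; maximum flow = 35.
By max-flow min-cut, the minimum cut capacity equals the max flow.
In the residual graph, reachable from Hall: {Hall, C1}.
Min-cut edges: Hall→C3 (13), Hall→StairB (10), Hall→StairA (3), C1→C5 (9); capacity 13 + 10 + 3 + 9 = 35.

35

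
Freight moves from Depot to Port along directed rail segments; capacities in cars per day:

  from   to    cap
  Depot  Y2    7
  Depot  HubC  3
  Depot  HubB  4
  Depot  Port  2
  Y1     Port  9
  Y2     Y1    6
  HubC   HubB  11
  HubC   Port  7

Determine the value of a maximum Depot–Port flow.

11

Augment Depot→Port: bottleneck 2, flow now 2.
Augment Depot→HubC→Port: bottleneck 3, flow now 5.
Augment Depot→Y2→Y1→Port: bottleneck 6, flow now 11.
No augmenting path remains; maximum flow = 11.
In the residual graph, reachable from Depot: {Depot, Y2, HubB}.
Min-cut edges: Depot→HubC (3), Depot→Port (2), Y2→Y1 (6); capacity 3 + 2 + 6 = 11.
This cut is saturated, so no flow can exceed 11.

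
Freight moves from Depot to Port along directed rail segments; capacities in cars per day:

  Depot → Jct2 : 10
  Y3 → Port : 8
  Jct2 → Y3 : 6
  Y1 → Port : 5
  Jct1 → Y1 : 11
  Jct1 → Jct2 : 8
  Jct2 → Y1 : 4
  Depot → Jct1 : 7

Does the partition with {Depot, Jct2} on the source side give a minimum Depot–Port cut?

No — its capacity is 17, but the minimum cut has capacity 11.

Given cut capacity: 7 + 6 + 4 = 17.
Augment Depot→Jct2→Y3→Port: bottleneck 6, flow now 6.
Augment Depot→Jct2→Y1→Port: bottleneck 4, flow now 10.
Augment Depot→Jct1→Y1→Port: bottleneck 1, flow now 11.
No augmenting path remains; maximum flow = 11.
In the residual graph, reachable from Depot: {Depot, Jct2, Jct1, Y1}.
Min-cut edges: Jct2→Y3 (6), Y1→Port (5); capacity 6 + 5 = 11.
Cut capacity 17 exceeds the max flow 11, so it is not minimum.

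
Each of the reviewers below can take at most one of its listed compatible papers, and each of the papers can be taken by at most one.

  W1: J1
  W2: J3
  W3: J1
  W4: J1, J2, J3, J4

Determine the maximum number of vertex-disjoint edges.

Unit-capacity flow: source→left, listed edges, right→sink; max matching = max flow.
Augmenting path W1→J1 (+1); matched 1.
Augmenting path W2→J3 (+1); matched 2.
Augmenting path W4→J2 (+1); matched 3.
No augmenting path remains; maximum matching = 3.
König certificate: {W2, W4, J1} is a vertex cover of size 3 (every listed pair touches it), so no matching can be larger.

3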